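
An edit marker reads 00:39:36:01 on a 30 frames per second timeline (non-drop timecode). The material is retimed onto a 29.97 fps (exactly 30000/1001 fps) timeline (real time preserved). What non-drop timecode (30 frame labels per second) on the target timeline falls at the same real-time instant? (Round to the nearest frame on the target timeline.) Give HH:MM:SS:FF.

Source frame index: (0×3600 + 39×60 + 36) × 30 + 1 = 71281.
Real time: 71281 / (30) = 71281/30 s.
Target frame: (71281/30) × (30000/1001) = 10183000/143 ≈ 71209.790 → 71210.
At 30 labels/s: frame 71210 → 00:39:33:20.

00:39:33:20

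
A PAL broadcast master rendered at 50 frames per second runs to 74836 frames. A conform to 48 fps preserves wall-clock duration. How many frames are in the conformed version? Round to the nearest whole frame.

Frames at target rate = 74836 × (48) / (50) = 1796064/25 ≈ 71842.560.
Nearest whole frame: 71843.

71843 frames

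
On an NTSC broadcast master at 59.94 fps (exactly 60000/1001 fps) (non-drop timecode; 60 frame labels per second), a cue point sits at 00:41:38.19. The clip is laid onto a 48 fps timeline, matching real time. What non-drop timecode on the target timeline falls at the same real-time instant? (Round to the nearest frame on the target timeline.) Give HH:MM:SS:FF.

Source frame index: (0×3600 + 41×60 + 38) × 60 + 19 = 149899.
Real time: 149899 / (60000/1001) = 150048899/60000 s.
Target frame: (150048899/60000) × (48) = 150048899/1250 ≈ 120039.119 → 120039.
At 48 labels/s: frame 120039 → 00:41:40:39.

00:41:40:39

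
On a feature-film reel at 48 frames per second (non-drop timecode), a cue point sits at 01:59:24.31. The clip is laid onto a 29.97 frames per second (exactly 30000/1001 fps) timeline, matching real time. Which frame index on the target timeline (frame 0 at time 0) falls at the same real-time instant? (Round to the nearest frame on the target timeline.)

frame 214725

Source frame index: (1×3600 + 59×60 + 24) × 48 + 31 = 343903.
Real time: 343903 / (48) = 343903/48 s.
Target frame: (343903/48) × (30000/1001) = 30705625/143 ≈ 214724.650 → 214725.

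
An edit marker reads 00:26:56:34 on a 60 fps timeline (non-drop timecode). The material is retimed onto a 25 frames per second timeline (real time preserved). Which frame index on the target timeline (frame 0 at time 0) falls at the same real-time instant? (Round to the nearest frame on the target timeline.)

Source frame index: (0×3600 + 26×60 + 56) × 60 + 34 = 96994.
Real time: 96994 / (60) = 48497/30 s.
Target frame: (48497/30) × (25) = 242485/6 ≈ 40414.167 → 40414.

frame 40414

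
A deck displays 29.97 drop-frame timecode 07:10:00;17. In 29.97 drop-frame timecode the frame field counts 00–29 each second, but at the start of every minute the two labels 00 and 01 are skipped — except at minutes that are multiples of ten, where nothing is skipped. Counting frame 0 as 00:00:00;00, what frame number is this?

773243

As if non-drop at 30 labels/s: (7 × 3600 + 10 × 60 + 0) × 30 + 17 = 774017.
Minute boundaries passed: 430; those not divisible by 10: 430 − 43 = 387; dropped labels = 2 × 387 = 774.
Actual frame index = 774017 − 774 = 773243.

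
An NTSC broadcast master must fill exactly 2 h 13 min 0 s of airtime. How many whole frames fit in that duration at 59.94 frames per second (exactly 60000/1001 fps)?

478321 frames

2 h 13 min 0 s = 7980 s.
Frames = 7980 × 60000/1001 = 68400000/143 ≈ 478321.6783.
Complete frames: 478321.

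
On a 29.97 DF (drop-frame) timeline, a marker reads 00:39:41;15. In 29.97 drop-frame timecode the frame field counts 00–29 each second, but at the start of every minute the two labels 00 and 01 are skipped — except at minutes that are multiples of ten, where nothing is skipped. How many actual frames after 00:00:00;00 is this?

As if non-drop at 30 labels/s: (0 × 3600 + 39 × 60 + 41) × 30 + 15 = 71445.
Minute boundaries passed: 39; those not divisible by 10: 39 − 3 = 36; dropped labels = 2 × 36 = 72.
Actual frame index = 71445 − 72 = 71373.

71373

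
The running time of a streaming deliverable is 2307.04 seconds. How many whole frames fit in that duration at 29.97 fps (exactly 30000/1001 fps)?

Frames = 2307.04 × 30000/1001 = 69211200/1001 ≈ 69142.0579.
Complete frames: 69142.

69142 frames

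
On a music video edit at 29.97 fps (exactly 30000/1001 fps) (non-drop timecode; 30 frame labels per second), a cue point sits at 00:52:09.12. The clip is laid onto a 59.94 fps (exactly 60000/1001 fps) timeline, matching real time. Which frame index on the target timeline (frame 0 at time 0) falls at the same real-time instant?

frame 187764

Source frame index: (0×3600 + 52×60 + 9) × 30 + 12 = 93882.
Real time: 93882 / (30000/1001) = 15662647/5000 s.
Target frame: (15662647/5000) × (60000/1001) = 187764.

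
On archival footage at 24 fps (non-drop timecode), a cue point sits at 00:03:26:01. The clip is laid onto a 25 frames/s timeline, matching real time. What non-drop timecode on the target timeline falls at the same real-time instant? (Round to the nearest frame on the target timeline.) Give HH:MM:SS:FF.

00:03:26:01

Source frame index: (0×3600 + 3×60 + 26) × 24 + 1 = 4945.
Real time: 4945 / (24) = 4945/24 s.
Target frame: (4945/24) × (25) = 123625/24 ≈ 5151.042 → 5151.
At 25 labels/s: frame 5151 → 00:03:26:01.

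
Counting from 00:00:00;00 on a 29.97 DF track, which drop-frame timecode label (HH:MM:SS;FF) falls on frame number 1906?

00:01:03;18

Ten DF minutes hold 17982 frames, so frame 1906 lies in block 0 (frames 0–17981) with 1906 frames into that block.
The block's first minute is 1800 frames and the rest 1798 each; 1906 frames reaches minute 1, so 0 × 18 + 1 × 2 = 2 labels have been skipped so far.
Adding those back, label number 1906 + 2 = 1908 at 30 labels/s is 63 s + 18 f = 0 h 1 min 3 s frame 18, i.e. 00:01:03;18.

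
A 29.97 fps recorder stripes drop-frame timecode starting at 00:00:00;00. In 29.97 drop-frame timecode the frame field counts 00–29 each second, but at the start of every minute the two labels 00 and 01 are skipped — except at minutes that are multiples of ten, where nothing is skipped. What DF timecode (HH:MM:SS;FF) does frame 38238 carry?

00:21:15;26

Each 10-minute DF block holds 10 × 60 × 30 − 9 × 2 = 17982 frames. 38238 ÷ 17982 → 2 full blocks, remainder 2274.
Within the partial block the first minute is 1800 frames and each further minute 1798, so 1 further minute boundary passed. Total skipped labels = 18 × 2 + 2 × 1 = 38.
Non-drop label index = 38238 + 38 = 38276; at 30 labels/s that is 00:21:15:26, i.e. DF 00:21:15;26.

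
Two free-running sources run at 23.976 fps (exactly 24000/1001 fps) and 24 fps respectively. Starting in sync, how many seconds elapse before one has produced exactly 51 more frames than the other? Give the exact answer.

2127.125 seconds

The gap grows by |24 − 24000/1001| = 24/1001 frames per second.
Time for a 51-frame gap: 51 ÷ (24/1001) = 2127.125 s.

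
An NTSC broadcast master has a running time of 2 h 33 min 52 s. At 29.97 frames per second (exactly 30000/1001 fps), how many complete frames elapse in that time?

276683 frames

2 h 33 min 52 s = 9232 s.
Frames = 9232 × 30000/1001 = 276960000/1001 ≈ 276683.3167.
Complete frames: 276683.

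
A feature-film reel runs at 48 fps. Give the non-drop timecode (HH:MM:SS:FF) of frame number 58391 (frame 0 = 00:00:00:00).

00:20:16:23

58391 ÷ 48 = 1216 full seconds, remainder 23 frames.
1216 s = 0 h 20 min 16 s.
Timecode: 00:20:16:23.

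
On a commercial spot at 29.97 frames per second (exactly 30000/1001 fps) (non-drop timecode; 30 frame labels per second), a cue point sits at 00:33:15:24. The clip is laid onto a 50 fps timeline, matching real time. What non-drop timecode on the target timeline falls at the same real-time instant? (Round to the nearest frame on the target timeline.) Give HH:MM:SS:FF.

Source frame index: (0×3600 + 33×60 + 15) × 30 + 24 = 59874.
Real time: 59874 / (30000/1001) = 9988979/5000 s.
Target frame: (9988979/5000) × (50) = 9988979/100 ≈ 99889.790 → 99890.
At 50 labels/s: frame 99890 → 00:33:17:40.

00:33:17:40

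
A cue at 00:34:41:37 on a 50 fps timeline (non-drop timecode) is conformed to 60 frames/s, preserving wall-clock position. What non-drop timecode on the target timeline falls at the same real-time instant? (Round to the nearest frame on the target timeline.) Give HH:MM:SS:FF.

00:34:41:44

Source frame index: (0×3600 + 34×60 + 41) × 50 + 37 = 104087.
Real time: 104087 / (50) = 104087/50 s.
Target frame: (104087/50) × (60) = 624522/5 ≈ 124904.400 → 124904.
At 60 labels/s: frame 124904 → 00:34:41:44.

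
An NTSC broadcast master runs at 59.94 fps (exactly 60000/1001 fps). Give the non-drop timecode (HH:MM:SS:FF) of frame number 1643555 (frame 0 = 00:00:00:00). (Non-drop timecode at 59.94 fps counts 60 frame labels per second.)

1643555 ÷ 60 = 27392 full seconds, remainder 35 frames.
27392 s = 7 h 36 min 32 s.
Timecode: 07:36:32:35.

07:36:32:35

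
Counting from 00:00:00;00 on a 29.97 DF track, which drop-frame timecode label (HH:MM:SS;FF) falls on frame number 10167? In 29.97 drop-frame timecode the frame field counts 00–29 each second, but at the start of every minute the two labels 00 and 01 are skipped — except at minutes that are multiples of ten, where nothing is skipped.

00:05:39;07

Ten DF minutes hold 17982 frames, so frame 10167 lies in block 0 (frames 0–17981) with 10167 frames into that block.
The block's first minute is 1800 frames and the rest 1798 each; 10167 frames reaches minute 5, so 0 × 18 + 5 × 2 = 10 labels have been skipped so far.
Adding those back, label number 10167 + 10 = 10177 at 30 labels/s is 339 s + 7 f = 0 h 5 min 39 s frame 7, i.e. 00:05:39;07.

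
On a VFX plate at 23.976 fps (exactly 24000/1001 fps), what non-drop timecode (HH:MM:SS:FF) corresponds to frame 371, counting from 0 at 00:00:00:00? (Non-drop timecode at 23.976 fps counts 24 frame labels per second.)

00:00:15:11

371 ÷ 24 = 15 full seconds, remainder 11 frames.
15 s = 0 h 0 min 15 s.
Timecode: 00:00:15:11.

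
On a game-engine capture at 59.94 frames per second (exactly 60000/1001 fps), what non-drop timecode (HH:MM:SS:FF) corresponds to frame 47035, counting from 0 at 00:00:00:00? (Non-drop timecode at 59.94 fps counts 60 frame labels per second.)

00:13:03:55

47035 ÷ 60 = 783 full seconds, remainder 55 frames.
783 s = 0 h 13 min 3 s.
Timecode: 00:13:03:55.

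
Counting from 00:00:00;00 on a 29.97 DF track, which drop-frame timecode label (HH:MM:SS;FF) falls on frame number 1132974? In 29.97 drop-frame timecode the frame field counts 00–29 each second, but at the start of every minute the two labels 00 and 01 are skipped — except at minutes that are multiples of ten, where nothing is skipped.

Ten DF minutes hold 17982 frames, so frame 1132974 lies in block 63 (frames 1132866–1150847) with 108 frames into that block.
The block's first minute is 1800 frames and the rest 1798 each; 108 frames reaches minute 0, so 63 × 18 + 0 × 2 = 1134 labels have been skipped so far.
Adding those back, label number 1132974 + 1134 = 1134108 at 30 labels/s is 37803 s + 18 f = 10 h 30 min 3 s frame 18, i.e. 10:30:03;18.

10:30:03;18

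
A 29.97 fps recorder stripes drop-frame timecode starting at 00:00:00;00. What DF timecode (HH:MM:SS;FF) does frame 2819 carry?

Ten DF minutes hold 17982 frames, so frame 2819 lies in block 0 (frames 0–17981) with 2819 frames into that block.
The block's first minute is 1800 frames and the rest 1798 each; 2819 frames reaches minute 1, so 0 × 18 + 1 × 2 = 2 labels have been skipped so far.
Adding those back, label number 2819 + 2 = 2821 at 30 labels/s is 94 s + 1 f = 0 h 1 min 34 s frame 1, i.e. 00:01:34;01.

00:01:34;01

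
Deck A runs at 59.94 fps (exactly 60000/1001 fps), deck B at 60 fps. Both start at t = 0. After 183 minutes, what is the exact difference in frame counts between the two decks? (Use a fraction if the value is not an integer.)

183 min = 10980 s.
A emits 60000/1001 × 10980 = 658800000/1001 frames; B emits 60 × 10980 = 658800.
Difference = 658800/1001 frames (≈ 658.1419); B is ahead of A.

658800/1001 frames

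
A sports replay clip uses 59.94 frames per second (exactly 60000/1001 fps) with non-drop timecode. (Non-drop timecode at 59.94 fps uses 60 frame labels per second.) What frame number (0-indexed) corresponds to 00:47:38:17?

Total seconds to the label: (0 × 3600 + 47 × 60 + 38) = 2858.
Frame index = 2858 × 60 + 17 = 171497.

frame 171497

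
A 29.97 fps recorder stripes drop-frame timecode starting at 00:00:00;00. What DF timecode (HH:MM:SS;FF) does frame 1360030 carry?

12:36:19;22

Each 10-minute DF block holds 10 × 60 × 30 − 9 × 2 = 17982 frames. 1360030 ÷ 17982 → 75 full blocks, remainder 11380.
Within the partial block the first minute is 1800 frames and each further minute 1798, so 6 further minute boundaries passed. Total skipped labels = 18 × 75 + 2 × 6 = 1362.
Non-drop label index = 1360030 + 1362 = 1361392; at 30 labels/s that is 12:36:19:22, i.e. DF 12:36:19;22.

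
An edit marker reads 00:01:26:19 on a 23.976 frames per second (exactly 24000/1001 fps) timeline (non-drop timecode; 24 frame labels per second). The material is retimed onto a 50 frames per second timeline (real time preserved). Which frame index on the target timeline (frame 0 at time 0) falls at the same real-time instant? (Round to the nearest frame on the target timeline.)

frame 4344

Source frame index: (0×3600 + 1×60 + 26) × 24 + 19 = 2083.
Real time: 2083 / (24000/1001) = 2085083/24000 s.
Target frame: (2085083/24000) × (50) = 2085083/480 ≈ 4343.923 → 4344.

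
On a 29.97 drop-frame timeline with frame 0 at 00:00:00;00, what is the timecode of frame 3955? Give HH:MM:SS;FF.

00:02:11;29

Ten DF minutes hold 17982 frames, so frame 3955 lies in block 0 (frames 0–17981) with 3955 frames into that block.
The block's first minute is 1800 frames and the rest 1798 each; 3955 frames reaches minute 2, so 0 × 18 + 2 × 2 = 4 labels have been skipped so far.
Adding those back, label number 3955 + 4 = 3959 at 30 labels/s is 131 s + 29 f = 0 h 2 min 11 s frame 29, i.e. 00:02:11;29.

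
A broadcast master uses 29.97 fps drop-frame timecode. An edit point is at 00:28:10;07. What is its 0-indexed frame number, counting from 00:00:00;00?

As if non-drop at 30 labels/s: (0 × 3600 + 28 × 60 + 10) × 30 + 7 = 50707.
Minute boundaries passed: 28; those not divisible by 10: 28 − 2 = 26; dropped labels = 2 × 26 = 52.
Actual frame index = 50707 − 52 = 50655.

50655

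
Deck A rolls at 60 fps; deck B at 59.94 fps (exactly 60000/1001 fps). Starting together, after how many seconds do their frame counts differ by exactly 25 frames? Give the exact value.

5005/12 seconds

The gap grows by |60000/1001 − 60| = 60/1001 frames per second.
Time for a 25-frame gap: 25 ÷ (60/1001) = 5005/12 s.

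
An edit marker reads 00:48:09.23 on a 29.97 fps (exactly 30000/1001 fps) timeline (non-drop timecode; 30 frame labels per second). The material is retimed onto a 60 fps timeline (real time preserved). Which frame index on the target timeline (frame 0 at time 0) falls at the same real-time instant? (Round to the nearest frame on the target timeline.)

frame 173559

Source frame index: (0×3600 + 48×60 + 9) × 30 + 23 = 86693.
Real time: 86693 / (30000/1001) = 86779693/30000 s.
Target frame: (86779693/30000) × (60) = 86779693/500 ≈ 173559.386 → 173559.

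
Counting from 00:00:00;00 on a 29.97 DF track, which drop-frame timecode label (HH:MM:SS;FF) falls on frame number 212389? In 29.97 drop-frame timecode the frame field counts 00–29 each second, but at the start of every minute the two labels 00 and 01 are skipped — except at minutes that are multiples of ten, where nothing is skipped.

Each 10-minute DF block holds 10 × 60 × 30 − 9 × 2 = 17982 frames. 212389 ÷ 17982 → 11 full blocks, remainder 14587.
Within the partial block the first minute is 1800 frames and each further minute 1798, so 8 further minute boundaries passed. Total skipped labels = 18 × 11 + 2 × 8 = 214.
Non-drop label index = 212389 + 214 = 212603; at 30 labels/s that is 01:58:06:23, i.e. DF 01:58:06;23.

01:58:06;23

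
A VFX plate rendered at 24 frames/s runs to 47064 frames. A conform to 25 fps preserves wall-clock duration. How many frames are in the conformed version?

49025 frames

Target frames = source frames × (target rate / source rate) = 47064 × (25)/(24) = 47064 × 25/24 = 49025.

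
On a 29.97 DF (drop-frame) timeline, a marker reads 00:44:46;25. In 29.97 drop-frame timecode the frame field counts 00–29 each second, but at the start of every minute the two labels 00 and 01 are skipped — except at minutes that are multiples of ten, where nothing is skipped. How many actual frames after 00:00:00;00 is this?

80525

As if non-drop at 30 labels/s: (0 × 3600 + 44 × 60 + 46) × 30 + 25 = 80605.
Minute boundaries passed: 44; those not divisible by 10: 44 − 4 = 40; dropped labels = 2 × 40 = 80.
Actual frame index = 80605 − 80 = 80525.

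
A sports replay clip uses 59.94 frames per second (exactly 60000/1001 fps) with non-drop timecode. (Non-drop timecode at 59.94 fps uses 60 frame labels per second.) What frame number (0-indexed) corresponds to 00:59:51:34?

Total seconds to the label: (0 × 3600 + 59 × 60 + 51) = 3591.
Frame index = 3591 × 60 + 34 = 215494.

215494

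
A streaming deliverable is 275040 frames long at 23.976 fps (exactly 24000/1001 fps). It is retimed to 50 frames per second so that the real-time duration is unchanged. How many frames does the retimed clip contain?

573573 frames

Target frames = source frames × (target rate / source rate) = 275040 × (50)/(24000/1001) = 275040 × 1001/480 = 573573.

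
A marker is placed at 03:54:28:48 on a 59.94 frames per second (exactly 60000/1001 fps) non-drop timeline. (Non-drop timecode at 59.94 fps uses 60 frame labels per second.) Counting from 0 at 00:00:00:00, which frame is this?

Total seconds to the label: (3 × 3600 + 54 × 60 + 28) = 14068.
Frame index = 14068 × 60 + 48 = 844128.

frame 844128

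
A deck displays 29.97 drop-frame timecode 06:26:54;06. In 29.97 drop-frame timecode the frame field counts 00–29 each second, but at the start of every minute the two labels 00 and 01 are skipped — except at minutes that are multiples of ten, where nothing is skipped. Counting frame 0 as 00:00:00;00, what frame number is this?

695730

As if non-drop at 30 labels/s: (6 × 3600 + 26 × 60 + 54) × 30 + 6 = 696426.
Minute boundaries passed: 386; those not divisible by 10: 386 − 38 = 348; dropped labels = 2 × 348 = 696.
Actual frame index = 696426 − 696 = 695730.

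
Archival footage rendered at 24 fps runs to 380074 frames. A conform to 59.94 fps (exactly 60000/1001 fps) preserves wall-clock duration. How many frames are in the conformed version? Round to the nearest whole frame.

Frames at target rate = 380074 × (60000/1001) / (24) = 950185000/1001 ≈ 949235.764.
Nearest whole frame: 949236.

949236 frames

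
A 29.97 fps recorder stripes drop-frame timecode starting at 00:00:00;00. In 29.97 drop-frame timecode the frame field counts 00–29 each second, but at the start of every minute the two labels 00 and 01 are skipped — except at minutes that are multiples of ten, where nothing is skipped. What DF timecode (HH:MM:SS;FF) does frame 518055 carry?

Ten DF minutes hold 17982 frames, so frame 518055 lies in block 28 (frames 503496–521477) with 14559 frames into that block.
The block's first minute is 1800 frames and the rest 1798 each; 14559 frames reaches minute 8, so 28 × 18 + 8 × 2 = 520 labels have been skipped so far.
Adding those back, label number 518055 + 520 = 518575 at 30 labels/s is 17285 s + 25 f = 4 h 48 min 5 s frame 25, i.e. 04:48:05;25.

04:48:05;25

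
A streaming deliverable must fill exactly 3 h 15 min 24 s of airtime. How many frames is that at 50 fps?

3 h 15 min 24 s = 11724 s.
Frames = 11724 × 50 = 586200.

586200 frames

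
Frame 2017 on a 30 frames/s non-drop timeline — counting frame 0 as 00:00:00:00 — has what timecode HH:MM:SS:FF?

2017 ÷ 30 = 67 full seconds, remainder 7 frames.
67 s = 0 h 1 min 7 s.
Timecode: 00:01:07:07.

00:01:07:07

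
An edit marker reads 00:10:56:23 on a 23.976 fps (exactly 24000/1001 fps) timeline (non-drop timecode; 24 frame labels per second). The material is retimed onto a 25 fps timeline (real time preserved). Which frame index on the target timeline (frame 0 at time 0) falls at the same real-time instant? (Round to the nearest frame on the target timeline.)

frame 16440

Source frame index: (0×3600 + 10×60 + 56) × 24 + 23 = 15767.
Real time: 15767 / (24000/1001) = 15782767/24000 s.
Target frame: (15782767/24000) × (25) = 15782767/960 ≈ 16440.382 → 16440.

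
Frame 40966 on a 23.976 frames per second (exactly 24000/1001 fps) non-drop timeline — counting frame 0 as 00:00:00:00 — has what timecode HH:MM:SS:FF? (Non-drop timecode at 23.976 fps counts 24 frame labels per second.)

00:28:26:22

40966 ÷ 24 = 1706 full seconds, remainder 22 frames.
1706 s = 0 h 28 min 26 s.
Timecode: 00:28:26:22.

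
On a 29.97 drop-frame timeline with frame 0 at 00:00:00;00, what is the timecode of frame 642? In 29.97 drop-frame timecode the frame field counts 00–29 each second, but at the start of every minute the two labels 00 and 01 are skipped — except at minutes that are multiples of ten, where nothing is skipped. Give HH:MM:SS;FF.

Ten DF minutes hold 17982 frames, so frame 642 lies in block 0 (frames 0–17981) with 642 frames into that block.
The block's first minute is 1800 frames and the rest 1798 each; 642 frames reaches minute 0, so 0 × 18 + 0 × 2 = 0 labels have been skipped so far.
Adding those back, label number 642 + 0 = 642 at 30 labels/s is 21 s + 12 f = 0 h 0 min 21 s frame 12, i.e. 00:00:21;12.

00:00:21;12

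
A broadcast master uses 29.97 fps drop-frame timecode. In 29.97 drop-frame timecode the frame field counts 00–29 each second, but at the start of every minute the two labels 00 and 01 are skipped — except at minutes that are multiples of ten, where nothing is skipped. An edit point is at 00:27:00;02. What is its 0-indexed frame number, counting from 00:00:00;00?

As if non-drop at 30 labels/s: (0 × 3600 + 27 × 60 + 0) × 30 + 2 = 48602.
Minute boundaries passed: 27; those not divisible by 10: 27 − 2 = 25; dropped labels = 2 × 25 = 50.
Actual frame index = 48602 − 50 = 48552.

48552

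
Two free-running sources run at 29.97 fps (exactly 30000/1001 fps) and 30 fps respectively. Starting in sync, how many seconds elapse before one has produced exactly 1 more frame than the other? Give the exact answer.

The gap grows by |30 − 30000/1001| = 30/1001 frames per second.
Time for a 1-frame gap: 1 ÷ (30/1001) = 1001/30 s.

1001/30 seconds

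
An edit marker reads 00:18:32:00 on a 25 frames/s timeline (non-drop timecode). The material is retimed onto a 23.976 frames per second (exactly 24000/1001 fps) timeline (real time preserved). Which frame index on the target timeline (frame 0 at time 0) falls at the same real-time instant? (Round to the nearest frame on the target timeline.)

frame 26661

Source frame index: (0×3600 + 18×60 + 32) × 25 + 0 = 27800.
Real time: 27800 / (25) = 1112 s.
Target frame: (1112) × (24000/1001) = 26688000/1001 ≈ 26661.339 → 26661.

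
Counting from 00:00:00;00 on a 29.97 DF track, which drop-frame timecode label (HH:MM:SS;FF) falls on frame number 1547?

00:00:51;17

Each 10-minute DF block holds 10 × 60 × 30 − 9 × 2 = 17982 frames. 1547 ÷ 17982 → 0 full blocks, remainder 1547.
Within the partial block the first minute is 1800 frames and each further minute 1798, so 0 further minute boundaries passed. Total skipped labels = 18 × 0 + 2 × 0 = 0.
Non-drop label index = 1547 + 0 = 1547; at 30 labels/s that is 00:00:51:17, i.e. DF 00:00:51;17.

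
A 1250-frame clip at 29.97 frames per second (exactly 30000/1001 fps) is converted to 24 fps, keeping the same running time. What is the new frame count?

Target frames = source frames × (target rate / source rate) = 1250 × (24)/(30000/1001) = 1250 × 1001/1250 = 1001.

1001 frames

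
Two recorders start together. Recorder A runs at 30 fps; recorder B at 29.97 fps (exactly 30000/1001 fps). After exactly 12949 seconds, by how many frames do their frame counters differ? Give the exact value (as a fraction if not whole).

A emits 30 × 12949 = 388470 frames; B emits 30000/1001 × 12949 = 388470000/1001.
Difference = 388470/1001 frames (≈ 388.0819); B is behind A.

388470/1001 frames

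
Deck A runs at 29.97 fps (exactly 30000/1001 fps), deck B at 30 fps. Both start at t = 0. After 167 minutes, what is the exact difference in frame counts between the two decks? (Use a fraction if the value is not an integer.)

167 min = 10020 s.
A emits 30000/1001 × 10020 = 300600000/1001 frames; B emits 30 × 10020 = 300600.
Difference = 300600/1001 frames (≈ 300.2997); B is ahead of A.

300600/1001 frames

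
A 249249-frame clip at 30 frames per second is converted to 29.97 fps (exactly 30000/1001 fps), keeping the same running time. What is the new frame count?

249000 frames

Target frames = source frames × (target rate / source rate) = 249249 × (30000/1001)/(30) = 249249 × 1000/1001 = 249000.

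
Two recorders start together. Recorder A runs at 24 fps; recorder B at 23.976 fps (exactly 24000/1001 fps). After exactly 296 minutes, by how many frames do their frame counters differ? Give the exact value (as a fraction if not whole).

426240/1001 frames

296 min = 17760 s.
A emits 24 × 17760 = 426240 frames; B emits 24000/1001 × 17760 = 426240000/1001.
Difference = 426240/1001 frames (≈ 425.8142); B is behind A.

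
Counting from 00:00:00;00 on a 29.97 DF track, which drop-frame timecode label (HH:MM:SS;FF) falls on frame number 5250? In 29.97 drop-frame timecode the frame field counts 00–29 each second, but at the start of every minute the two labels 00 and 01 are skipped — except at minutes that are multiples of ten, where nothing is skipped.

Each 10-minute DF block holds 10 × 60 × 30 − 9 × 2 = 17982 frames. 5250 ÷ 17982 → 0 full blocks, remainder 5250.
Within the partial block the first minute is 1800 frames and each further minute 1798, so 2 further minute boundaries passed. Total skipped labels = 18 × 0 + 2 × 2 = 4.
Non-drop label index = 5250 + 4 = 5254; at 30 labels/s that is 00:02:55:04, i.e. DF 00:02:55;04.

00:02:55;04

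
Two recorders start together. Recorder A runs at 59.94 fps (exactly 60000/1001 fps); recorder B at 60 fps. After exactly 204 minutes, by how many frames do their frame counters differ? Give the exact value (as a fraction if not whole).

734400/1001 frames

204 min = 12240 s.
A emits 60000/1001 × 12240 = 734400000/1001 frames; B emits 60 × 12240 = 734400.
Difference = 734400/1001 frames (≈ 733.6663); B is ahead of A.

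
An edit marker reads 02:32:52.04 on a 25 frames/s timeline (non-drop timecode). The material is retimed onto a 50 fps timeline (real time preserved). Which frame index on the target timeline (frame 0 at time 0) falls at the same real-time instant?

Source frame index: (2×3600 + 32×60 + 52) × 25 + 4 = 229304.
Real time: 229304 / (25) = 229304/25 s.
Target frame: (229304/25) × (50) = 458608.

frame 458608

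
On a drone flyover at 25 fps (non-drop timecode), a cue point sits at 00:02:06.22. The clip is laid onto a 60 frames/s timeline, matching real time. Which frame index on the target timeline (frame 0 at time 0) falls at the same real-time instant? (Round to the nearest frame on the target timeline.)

Source frame index: (0×3600 + 2×60 + 6) × 25 + 22 = 3172.
Real time: 3172 / (25) = 3172/25 s.
Target frame: (3172/25) × (60) = 38064/5 ≈ 7612.800 → 7613.

frame 7613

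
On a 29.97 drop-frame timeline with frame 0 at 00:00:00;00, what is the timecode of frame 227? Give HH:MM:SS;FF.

Ten DF minutes hold 17982 frames, so frame 227 lies in block 0 (frames 0–17981) with 227 frames into that block.
The block's first minute is 1800 frames and the rest 1798 each; 227 frames reaches minute 0, so 0 × 18 + 0 × 2 = 0 labels have been skipped so far.
Adding those back, label number 227 + 0 = 227 at 30 labels/s is 7 s + 17 f = 0 h 0 min 7 s frame 17, i.e. 00:00:07;17.

00:00:07;17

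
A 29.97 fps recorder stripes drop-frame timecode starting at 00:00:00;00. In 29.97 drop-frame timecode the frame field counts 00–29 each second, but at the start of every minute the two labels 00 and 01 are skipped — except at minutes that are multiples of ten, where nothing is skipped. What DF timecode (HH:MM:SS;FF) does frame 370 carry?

00:00:12;10

Ten DF minutes hold 17982 frames, so frame 370 lies in block 0 (frames 0–17981) with 370 frames into that block.
The block's first minute is 1800 frames and the rest 1798 each; 370 frames reaches minute 0, so 0 × 18 + 0 × 2 = 0 labels have been skipped so far.
Adding those back, label number 370 + 0 = 370 at 30 labels/s is 12 s + 10 f = 0 h 0 min 12 s frame 10, i.e. 00:00:12;10.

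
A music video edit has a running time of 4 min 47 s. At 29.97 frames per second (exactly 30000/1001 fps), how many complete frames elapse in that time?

4 min 47 s = 287 s.
Frames = 287 × 30000/1001 = 1230000/143 ≈ 8601.3986.
Complete frames: 8601.

8601 frames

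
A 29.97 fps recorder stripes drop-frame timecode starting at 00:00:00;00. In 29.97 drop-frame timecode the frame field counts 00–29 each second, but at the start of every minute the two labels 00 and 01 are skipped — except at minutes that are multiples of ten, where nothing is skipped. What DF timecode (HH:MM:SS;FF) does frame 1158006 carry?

Ten DF minutes hold 17982 frames, so frame 1158006 lies in block 64 (frames 1150848–1168829) with 7158 frames into that block.
The block's first minute is 1800 frames and the rest 1798 each; 7158 frames reaches minute 3, so 64 × 18 + 3 × 2 = 1158 labels have been skipped so far.
Adding those back, label number 1158006 + 1158 = 1159164 at 30 labels/s is 38638 s + 24 f = 10 h 43 min 58 s frame 24, i.e. 10:43:58;24.

10:43:58;24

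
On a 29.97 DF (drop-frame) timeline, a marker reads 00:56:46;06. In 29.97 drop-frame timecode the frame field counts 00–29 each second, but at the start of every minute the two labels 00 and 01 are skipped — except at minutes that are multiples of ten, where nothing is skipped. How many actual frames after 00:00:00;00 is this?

As if non-drop at 30 labels/s: (0 × 3600 + 56 × 60 + 46) × 30 + 6 = 102186.
Minute boundaries passed: 56; those not divisible by 10: 56 − 5 = 51; dropped labels = 2 × 51 = 102.
Actual frame index = 102186 − 102 = 102084.

102084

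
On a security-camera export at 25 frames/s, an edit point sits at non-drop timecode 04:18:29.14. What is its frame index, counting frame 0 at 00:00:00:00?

387739

Total seconds to the label: (4 × 3600 + 18 × 60 + 29) = 15509.
Frame index = 15509 × 25 + 14 = 387739.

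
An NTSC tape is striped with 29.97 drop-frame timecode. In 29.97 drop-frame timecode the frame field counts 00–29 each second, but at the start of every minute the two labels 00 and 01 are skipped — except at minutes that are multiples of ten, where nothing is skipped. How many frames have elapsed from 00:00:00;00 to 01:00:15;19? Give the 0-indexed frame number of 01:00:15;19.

As if non-drop at 30 labels/s: (1 × 3600 + 0 × 60 + 15) × 30 + 19 = 108469.
Minute boundaries passed: 60; those not divisible by 10: 60 − 6 = 54; dropped labels = 2 × 54 = 108.
Actual frame index = 108469 − 108 = 108361.

108361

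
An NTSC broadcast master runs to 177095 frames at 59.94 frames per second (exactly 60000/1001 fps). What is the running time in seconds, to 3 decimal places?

2954.535 seconds

Running time = 177095 × 1001/60000 = 35454419/12000 s ≈ 2954.535 s.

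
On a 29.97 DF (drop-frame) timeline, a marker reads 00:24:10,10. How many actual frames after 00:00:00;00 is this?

43466

Complete 10-minute blocks: 2, each 17982 frames → 35964.
Remaining 4 whole minutes in the current block: 1800 + 3 × 1798 = 7194 frames.
Within the current minute: 10 × 30 + 10 − 2 = 308 (labels ;00/;01 skipped at this minute). Total = 35964 + 7194 + 308 = 43466.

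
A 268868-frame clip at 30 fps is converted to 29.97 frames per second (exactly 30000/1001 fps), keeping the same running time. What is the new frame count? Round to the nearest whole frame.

268599 frames

Frames at target rate = 268868 × (30000/1001) / (30) = 268868000/1001 ≈ 268599.401.
Nearest whole frame: 268599.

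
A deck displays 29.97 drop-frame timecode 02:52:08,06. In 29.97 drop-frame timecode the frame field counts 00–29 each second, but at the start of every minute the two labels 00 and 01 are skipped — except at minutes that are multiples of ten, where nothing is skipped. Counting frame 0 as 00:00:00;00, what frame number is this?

As if non-drop at 30 labels/s: (2 × 3600 + 52 × 60 + 8) × 30 + 6 = 309846.
Minute boundaries passed: 172; those not divisible by 10: 172 − 17 = 155; dropped labels = 2 × 155 = 310.
Actual frame index = 309846 − 310 = 309536.

309536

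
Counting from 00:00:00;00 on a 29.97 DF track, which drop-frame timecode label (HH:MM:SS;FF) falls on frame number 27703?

Each 10-minute DF block holds 10 × 60 × 30 − 9 × 2 = 17982 frames. 27703 ÷ 17982 → 1 full block, remainder 9721.
Within the partial block the first minute is 1800 frames and each further minute 1798, so 5 further minute boundaries passed. Total skipped labels = 18 × 1 + 2 × 5 = 28.
Non-drop label index = 27703 + 28 = 27731; at 30 labels/s that is 00:15:24:11, i.e. DF 00:15:24;11.

00:15:24;11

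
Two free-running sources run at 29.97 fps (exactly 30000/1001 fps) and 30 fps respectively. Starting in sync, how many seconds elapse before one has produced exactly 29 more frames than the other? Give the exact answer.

29029/30 seconds

The gap grows by |30 − 30000/1001| = 30/1001 frames per second.
Time for a 29-frame gap: 29 ÷ (30/1001) = 29029/30 s.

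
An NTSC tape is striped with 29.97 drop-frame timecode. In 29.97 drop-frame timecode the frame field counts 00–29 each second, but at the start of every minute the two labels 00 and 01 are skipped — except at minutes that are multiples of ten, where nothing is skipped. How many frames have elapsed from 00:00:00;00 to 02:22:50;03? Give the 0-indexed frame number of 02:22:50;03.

256847

As if non-drop at 30 labels/s: (2 × 3600 + 22 × 60 + 50) × 30 + 3 = 257103.
Minute boundaries passed: 142; those not divisible by 10: 142 − 14 = 128; dropped labels = 2 × 128 = 256.
Actual frame index = 257103 − 256 = 256847.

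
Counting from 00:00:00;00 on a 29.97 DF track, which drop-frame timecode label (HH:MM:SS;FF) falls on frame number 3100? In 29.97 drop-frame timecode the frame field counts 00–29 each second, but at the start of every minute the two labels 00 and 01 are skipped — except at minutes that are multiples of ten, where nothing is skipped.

Ten DF minutes hold 17982 frames, so frame 3100 lies in block 0 (frames 0–17981) with 3100 frames into that block.
The block's first minute is 1800 frames and the rest 1798 each; 3100 frames reaches minute 1, so 0 × 18 + 1 × 2 = 2 labels have been skipped so far.
Adding those back, label number 3100 + 2 = 3102 at 30 labels/s is 103 s + 12 f = 0 h 1 min 43 s frame 12, i.e. 00:01:43;12.

00:01:43;12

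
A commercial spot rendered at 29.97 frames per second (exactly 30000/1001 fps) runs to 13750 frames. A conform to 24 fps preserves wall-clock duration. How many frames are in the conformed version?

11011 frames

Target frames = source frames × (target rate / source rate) = 13750 × (24)/(30000/1001) = 13750 × 1001/1250 = 11011.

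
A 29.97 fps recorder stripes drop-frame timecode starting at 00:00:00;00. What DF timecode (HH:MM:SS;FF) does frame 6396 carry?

Each 10-minute DF block holds 10 × 60 × 30 − 9 × 2 = 17982 frames. 6396 ÷ 17982 → 0 full blocks, remainder 6396.
Within the partial block the first minute is 1800 frames and each further minute 1798, so 3 further minute boundaries passed. Total skipped labels = 18 × 0 + 2 × 3 = 6.
Non-drop label index = 6396 + 6 = 6402; at 30 labels/s that is 00:03:33:12, i.e. DF 00:03:33;12.

00:03:33;12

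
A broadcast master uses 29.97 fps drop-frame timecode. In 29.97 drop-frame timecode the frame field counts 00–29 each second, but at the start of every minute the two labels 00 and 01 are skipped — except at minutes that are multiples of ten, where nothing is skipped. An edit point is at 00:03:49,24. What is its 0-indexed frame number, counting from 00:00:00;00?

As if non-drop at 30 labels/s: (0 × 3600 + 3 × 60 + 49) × 30 + 24 = 6894.
Minute boundaries passed: 3; those not divisible by 10: 3 − 0 = 3; dropped labels = 2 × 3 = 6.
Actual frame index = 6894 − 6 = 6888.

6888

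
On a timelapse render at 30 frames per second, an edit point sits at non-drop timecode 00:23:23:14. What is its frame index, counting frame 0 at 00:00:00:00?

42104

Total seconds to the label: (0 × 3600 + 23 × 60 + 23) = 1403.
Frame index = 1403 × 30 + 14 = 42104.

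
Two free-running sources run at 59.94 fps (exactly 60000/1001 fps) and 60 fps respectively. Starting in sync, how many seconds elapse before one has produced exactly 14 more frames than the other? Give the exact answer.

7007/30 seconds

The gap grows by |60 − 60000/1001| = 60/1001 frames per second.
Time for a 14-frame gap: 14 ÷ (60/1001) = 7007/30 s.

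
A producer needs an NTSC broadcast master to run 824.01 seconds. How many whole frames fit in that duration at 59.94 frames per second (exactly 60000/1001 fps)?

Frames = 824.01 × 60000/1001 = 4494600/91 ≈ 49391.2088.
Complete frames: 49391.

49391 frames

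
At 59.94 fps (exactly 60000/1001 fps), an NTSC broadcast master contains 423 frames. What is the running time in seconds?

7.05705 seconds

Running time = 423 / (60000/1001) = 7.05705 s.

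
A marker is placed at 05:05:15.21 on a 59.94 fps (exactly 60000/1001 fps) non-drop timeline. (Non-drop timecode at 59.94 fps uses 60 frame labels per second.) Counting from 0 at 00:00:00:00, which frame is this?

frame 1098921

Total seconds to the label: (5 × 3600 + 5 × 60 + 15) = 18315.
Frame index = 18315 × 60 + 21 = 1098921.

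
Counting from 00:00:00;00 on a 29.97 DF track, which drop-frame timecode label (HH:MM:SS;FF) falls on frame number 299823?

02:46:44;03

Ten DF minutes hold 17982 frames, so frame 299823 lies in block 16 (frames 287712–305693) with 12111 frames into that block.
The block's first minute is 1800 frames and the rest 1798 each; 12111 frames reaches minute 6, so 16 × 18 + 6 × 2 = 300 labels have been skipped so far.
Adding those back, label number 299823 + 300 = 300123 at 30 labels/s is 10004 s + 3 f = 2 h 46 min 44 s frame 3, i.e. 02:46:44;03.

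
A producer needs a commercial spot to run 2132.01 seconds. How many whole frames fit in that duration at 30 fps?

63960 frames

Frames = 2132.01 × 30 = 639603/10 ≈ 63960.3000.
Complete frames: 63960.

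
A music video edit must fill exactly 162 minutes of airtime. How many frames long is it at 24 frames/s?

233280 frames

162 min = 9720 s.
Frames = 9720 × 24 = 233280.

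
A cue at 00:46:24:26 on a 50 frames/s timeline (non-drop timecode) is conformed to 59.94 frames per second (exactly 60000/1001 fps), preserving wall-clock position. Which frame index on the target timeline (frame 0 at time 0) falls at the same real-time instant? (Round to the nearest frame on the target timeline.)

frame 166904

Source frame index: (0×3600 + 46×60 + 24) × 50 + 26 = 139226.
Real time: 139226 / (50) = 69613/25 s.
Target frame: (69613/25) × (60000/1001) = 167071200/1001 ≈ 166904.296 → 166904.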